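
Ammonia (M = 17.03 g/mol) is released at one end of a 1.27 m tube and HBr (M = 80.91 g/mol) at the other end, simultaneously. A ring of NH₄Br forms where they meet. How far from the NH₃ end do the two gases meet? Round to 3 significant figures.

0.871 m

Distances travelled in equal time are proportional to diffusion rates, so d_NH₃/d_HBr = √(M_HBr/M_NH₃) = √(80.91/17.03) = 2.180.
With d_NH₃ + d_HBr = 1.27 m, d_HBr = 1.27/(1 + 2.180) = 0.3994 m.
d_NH₃ = 1.27 − 0.3994 = 0.871 m.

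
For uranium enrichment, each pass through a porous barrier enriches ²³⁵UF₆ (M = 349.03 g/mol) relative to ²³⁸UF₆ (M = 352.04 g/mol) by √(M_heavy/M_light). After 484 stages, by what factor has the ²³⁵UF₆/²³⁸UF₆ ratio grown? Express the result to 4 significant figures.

7.989

Each stage multiplies the ratio by α = √(352.04/349.03), so after 484 stages the overall factor is α^484 = (352.04/349.03)^(484/2).
= 1.00862^242 = 7.989.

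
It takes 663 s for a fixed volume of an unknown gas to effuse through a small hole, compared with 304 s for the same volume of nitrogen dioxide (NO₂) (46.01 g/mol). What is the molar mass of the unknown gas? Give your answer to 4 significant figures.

218.8 g/mol

Since effusion rate ∝ 1/√M, t_X/t_NO₂ = √(M_X/M_NO₂).
663/304 = 2.181 = √(M_X/46.01)
M_X = 46.01 × 2.181² = 46.01 × 4.756 = 218.8 g/mol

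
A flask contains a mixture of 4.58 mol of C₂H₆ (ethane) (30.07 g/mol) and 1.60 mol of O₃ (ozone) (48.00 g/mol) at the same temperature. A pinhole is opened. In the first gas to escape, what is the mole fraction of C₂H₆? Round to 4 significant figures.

The effusion rate of species i is ∝ p_i/√M_i ∝ n_i/√M_i.
x_C₂H₆(eff) = (n_C₂H₆/√M_C₂H₆) / (n_C₂H₆/√M_C₂H₆ + n_O₃/√M_O₃)
= (4.58/√30.07) / (4.58/√30.07 + 1.60/√48.00) = 0.8352/(0.8352 + 0.2309) = 0.7834.

0.7834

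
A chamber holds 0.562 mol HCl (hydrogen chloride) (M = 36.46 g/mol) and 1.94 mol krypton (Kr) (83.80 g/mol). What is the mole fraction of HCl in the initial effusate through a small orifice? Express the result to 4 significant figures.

0.3052

Effusion rate of each component ∝ n_i/√M_i (partial pressure × 1/√M).
Mole fraction of HCl in the effusate = (n_HCl/√M_HCl) / (n_HCl/√M_HCl + n_Kr/√M_Kr)
= (0.562/√36.46) / (0.562/√36.46 + 1.94/√83.80) = 0.09307/(0.09307 + 0.2119) = 0.3052.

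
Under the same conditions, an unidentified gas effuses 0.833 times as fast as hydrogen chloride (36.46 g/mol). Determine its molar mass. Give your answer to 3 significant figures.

Since effusion rate ∝ 1/√M, rate_X/rate_HCl = √(M_HCl/M_X).
0.833 = √(36.46/M_X)
M_X = 36.46 / 0.833² = 36.46 / 0.6939 = 52.5 g/mol

52.5 g/mol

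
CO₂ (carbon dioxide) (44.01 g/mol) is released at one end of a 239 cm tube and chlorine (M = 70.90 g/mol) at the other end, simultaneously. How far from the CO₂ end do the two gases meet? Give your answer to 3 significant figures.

Distances travelled in equal time are proportional to diffusion rates, so d_CO₂/d_Cl₂ = √(M_Cl₂/M_CO₂) = √(70.90/44.01) = 1.269.
With d_CO₂ + d_Cl₂ = 239 cm, d_Cl₂ = 239/(1 + 1.269) = 105.3 cm.
d_CO₂ = 239 − 105.3 = 134 cm.

134 cm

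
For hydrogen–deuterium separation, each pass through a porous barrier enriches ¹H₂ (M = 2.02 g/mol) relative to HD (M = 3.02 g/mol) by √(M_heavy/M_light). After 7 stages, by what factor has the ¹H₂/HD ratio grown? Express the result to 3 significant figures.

4.09

Overall factor = α^7 with α = √(3.02/2.02), i.e. (3.02/2.02)^(7/2).
= 1.49505^(7/2) = 4.09.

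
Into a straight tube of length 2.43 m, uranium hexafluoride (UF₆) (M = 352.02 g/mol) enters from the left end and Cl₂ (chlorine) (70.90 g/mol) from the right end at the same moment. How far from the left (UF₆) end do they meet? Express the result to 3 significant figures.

0.753 m

Distances travelled in equal time are proportional to diffusion rates, so d_UF₆/d_Cl₂ = √(M_Cl₂/M_UF₆) = √(70.90/352.02) = 0.4488.
With d_UF₆ + d_Cl₂ = 2.43 m, d_Cl₂ = 2.43/(1 + 0.4488) = 1.677 m.
d_UF₆ = 2.43 − 1.677 = 0.753 m.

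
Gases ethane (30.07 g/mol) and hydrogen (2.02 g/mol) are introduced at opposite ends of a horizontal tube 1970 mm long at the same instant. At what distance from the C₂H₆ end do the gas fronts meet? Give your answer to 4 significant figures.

In equal time, each gas travels a distance ∝ its rate ∝ 1/√M, so d_C₂H₆/d_H₂ = √(M_H₂/M_C₂H₆) = √(2.02/30.07) = 0.2592.
With d_C₂H₆ + d_H₂ = 1970 mm, d_H₂ = 1970/(1 + 0.2592) = 1565 mm.
d_C₂H₆ = 1970 − 1565 = 405.5 mm.

405.5 mm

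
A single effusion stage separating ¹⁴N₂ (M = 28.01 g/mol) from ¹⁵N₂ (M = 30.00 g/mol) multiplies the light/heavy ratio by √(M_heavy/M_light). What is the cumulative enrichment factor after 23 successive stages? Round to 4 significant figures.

The single-stage factor is √(M_heavy/M_light), so 23 stages give [√(30.00/28.01)]^23 = (30.00/28.01)^(23/2).
= 1.07105^(23/2) = 2.202.

2.202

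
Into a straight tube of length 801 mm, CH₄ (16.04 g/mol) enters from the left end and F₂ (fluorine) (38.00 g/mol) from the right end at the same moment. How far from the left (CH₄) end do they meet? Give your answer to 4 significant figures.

Graham's law gives d_CH₄/d_F₂ = rate_CH₄/rate_F₂ = √(M_F₂/M_CH₄) = √(38.00/16.04) = 1.539.
With d_CH₄ + d_F₂ = 801 mm, d_F₂ = 801/(1 + 1.539) = 315.5 mm.
d_CH₄ = 801 − 315.5 = 485.5 mm.

485.5 mm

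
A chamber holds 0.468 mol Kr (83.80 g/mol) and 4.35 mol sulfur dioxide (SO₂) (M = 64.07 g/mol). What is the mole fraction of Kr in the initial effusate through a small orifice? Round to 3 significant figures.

0.0860

Effusion rate of each component ∝ n_i/√M_i (partial pressure × 1/√M).
So x_Kr in the escaping gas = (n_Kr/√M_Kr) / Σ(n_i/√M_i)
= (0.468/√83.80) / (0.468/√83.80 + 4.35/√64.07) = 0.05112/(0.05112 + 0.5435) = 0.0860.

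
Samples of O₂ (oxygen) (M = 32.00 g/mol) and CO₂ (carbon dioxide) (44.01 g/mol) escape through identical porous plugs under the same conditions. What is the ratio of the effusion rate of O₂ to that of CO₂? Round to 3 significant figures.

1.17

From Graham's law, rate_O₂/rate_CO₂ = √(M_CO₂/M_O₂) = √(44.01/32.00) = √1.375 = 1.17.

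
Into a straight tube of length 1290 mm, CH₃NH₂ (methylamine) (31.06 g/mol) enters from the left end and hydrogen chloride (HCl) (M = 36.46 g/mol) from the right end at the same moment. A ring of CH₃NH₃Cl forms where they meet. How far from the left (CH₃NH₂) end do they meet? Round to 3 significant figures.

671 mm

Graham's law gives d_CH₃NH₂/d_HCl = rate_CH₃NH₂/rate_HCl = √(M_HCl/M_CH₃NH₂) = √(36.46/31.06) = 1.083.
With d_CH₃NH₂ + d_HCl = 1290 mm, d_HCl = 1290/(1 + 1.083) = 619.2 mm.
d_CH₃NH₂ = 1290 − 619.2 = 671 mm.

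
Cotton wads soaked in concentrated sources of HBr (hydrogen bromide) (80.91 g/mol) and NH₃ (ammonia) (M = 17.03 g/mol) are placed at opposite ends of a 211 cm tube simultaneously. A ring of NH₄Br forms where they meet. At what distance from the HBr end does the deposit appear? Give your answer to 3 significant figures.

66.4 cm

Distances travelled in equal time are proportional to diffusion rates, so d_HBr/d_NH₃ = √(M_NH₃/M_HBr) = √(17.03/80.91) = 0.4588.
With d_HBr + d_NH₃ = 211 cm, d_NH₃ = 211/(1 + 0.4588) = 144.6 cm.
d_HBr = 211 − 144.6 = 66.4 cm.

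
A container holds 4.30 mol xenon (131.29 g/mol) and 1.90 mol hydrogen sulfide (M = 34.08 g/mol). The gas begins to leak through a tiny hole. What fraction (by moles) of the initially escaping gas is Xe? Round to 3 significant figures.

0.536

Effusion rate of each component ∝ n_i/√M_i (partial pressure × 1/√M).
Mole fraction of Xe in the effusate = (n_Xe/√M_Xe) / (n_Xe/√M_Xe + n_H₂S/√M_H₂S)
= (4.30/√131.29) / (4.30/√131.29 + 1.90/√34.08) = 0.3753/(0.3753 + 0.3255) = 0.536.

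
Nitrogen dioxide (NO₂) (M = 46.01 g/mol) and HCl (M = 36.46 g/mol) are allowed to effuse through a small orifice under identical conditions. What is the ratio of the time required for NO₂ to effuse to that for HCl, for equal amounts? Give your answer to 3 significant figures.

1.12

Graham's law gives t_NO₂/t_HCl = √(M_NO₂/M_HCl) = √(46.01/36.46) = √1.262 = 1.12.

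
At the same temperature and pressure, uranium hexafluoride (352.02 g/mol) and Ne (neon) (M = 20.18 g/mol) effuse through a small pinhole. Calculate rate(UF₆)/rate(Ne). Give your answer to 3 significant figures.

Graham's law gives rate_UF₆/rate_Ne = √(M_Ne/M_UF₆) = √(20.18/352.02) = √0.05733 = 0.239.

0.239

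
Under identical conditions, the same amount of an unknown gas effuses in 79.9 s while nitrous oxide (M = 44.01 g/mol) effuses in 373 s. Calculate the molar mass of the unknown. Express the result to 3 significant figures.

2.02 g/mol

By Graham's law, t_X/t_N₂O = √(M_X/M_N₂O).
79.9/373 = 0.2142 = √(M_X/44.01)
M_X = 44.01 × 0.2142² = 44.01 × 0.04589 = 2.02 g/mol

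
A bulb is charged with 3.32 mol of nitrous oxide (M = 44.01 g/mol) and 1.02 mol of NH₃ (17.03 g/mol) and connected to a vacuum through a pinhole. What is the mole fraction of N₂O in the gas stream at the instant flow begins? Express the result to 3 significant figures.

The effusion rate of species i is ∝ p_i/√M_i ∝ n_i/√M_i.
x_N₂O(eff) = (n_N₂O/√M_N₂O) / (n_N₂O/√M_N₂O + n_NH₃/√M_NH₃)
= (3.32/√44.01) / (3.32/√44.01 + 1.02/√17.03) = 0.5005/(0.5005 + 0.2472) = 0.669.

0.669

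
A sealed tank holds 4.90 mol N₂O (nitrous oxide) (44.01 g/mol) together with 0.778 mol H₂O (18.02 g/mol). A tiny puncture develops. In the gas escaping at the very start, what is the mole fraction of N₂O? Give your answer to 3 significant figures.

Effusion rate of each component ∝ n_i/√M_i (partial pressure × 1/√M).
So x_N₂O in the escaping gas = (n_N₂O/√M_N₂O) / Σ(n_i/√M_i)
= (4.90/√44.01) / (4.90/√44.01 + 0.778/√18.02) = 0.7386/(0.7386 + 0.1833) = 0.801.

0.801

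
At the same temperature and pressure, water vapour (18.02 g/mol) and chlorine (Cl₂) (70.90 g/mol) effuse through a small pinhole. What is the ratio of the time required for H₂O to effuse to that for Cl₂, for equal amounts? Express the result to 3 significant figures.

Graham's law gives t_H₂O/t_Cl₂ = √(M_H₂O/M_Cl₂) = √(18.02/70.90) = √0.2542 = 0.504.

0.504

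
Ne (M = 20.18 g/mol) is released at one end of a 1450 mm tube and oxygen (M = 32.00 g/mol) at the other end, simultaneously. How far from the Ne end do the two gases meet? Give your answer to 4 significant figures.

808.2 mm

In equal time, each gas travels a distance ∝ its rate ∝ 1/√M, so d_Ne/d_O₂ = √(M_O₂/M_Ne) = √(32.00/20.18) = 1.259.
With d_Ne + d_O₂ = 1450 mm, d_O₂ = 1450/(1 + 1.259) = 641.8 mm.
d_Ne = 1450 − 641.8 = 808.2 mm.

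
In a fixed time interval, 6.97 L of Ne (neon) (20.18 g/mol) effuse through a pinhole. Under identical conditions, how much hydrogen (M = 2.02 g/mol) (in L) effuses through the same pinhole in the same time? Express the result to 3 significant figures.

22.0 L

Graham's law gives rate_H₂/rate_Ne = √(M_Ne/M_H₂) = √(20.18/2.02) = √9.990 = 3.161.
So the volume for H₂ is 6.97 × 3.161 = 22.0 L.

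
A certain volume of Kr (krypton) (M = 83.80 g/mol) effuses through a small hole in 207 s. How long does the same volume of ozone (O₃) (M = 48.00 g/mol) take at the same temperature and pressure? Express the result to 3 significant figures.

Since effusion rate ∝ 1/√M, t_O₃/t_Kr = √(M_O₃/M_Kr) = √(48.00/83.80) = √0.5728 = 0.7568.
So the time for O₃ is 207 × 0.7568 = 157 s.

157 s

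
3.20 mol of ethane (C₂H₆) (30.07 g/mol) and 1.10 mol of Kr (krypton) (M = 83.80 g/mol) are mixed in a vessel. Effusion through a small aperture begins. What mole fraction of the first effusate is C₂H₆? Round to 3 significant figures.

Effusion rate of each component ∝ n_i/√M_i (partial pressure × 1/√M).
So x_C₂H₆ in the escaping gas = (n_C₂H₆/√M_C₂H₆) / Σ(n_i/√M_i)
= (3.20/√30.07) / (3.20/√30.07 + 1.10/√83.80) = 0.5836/(0.5836 + 0.1202) = 0.829.

0.829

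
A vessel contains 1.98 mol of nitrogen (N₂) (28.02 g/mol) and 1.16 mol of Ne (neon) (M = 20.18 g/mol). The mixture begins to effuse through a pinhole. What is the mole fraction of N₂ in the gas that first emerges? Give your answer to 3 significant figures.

Each component's effusion rate ∝ (its partial pressure)·(1/√M) ∝ n_i/√M_i.
So x_N₂ in the escaping gas = (n_N₂/√M_N₂) / Σ(n_i/√M_i)
= (1.98/√28.02) / (1.98/√28.02 + 1.16/√20.18) = 0.3741/(0.3741 + 0.2582) = 0.592.

0.592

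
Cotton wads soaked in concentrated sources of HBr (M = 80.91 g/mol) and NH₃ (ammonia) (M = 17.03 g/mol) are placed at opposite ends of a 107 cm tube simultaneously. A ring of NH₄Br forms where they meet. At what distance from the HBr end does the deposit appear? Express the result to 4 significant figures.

Distances travelled in equal time are proportional to diffusion rates, so d_HBr/d_NH₃ = √(M_NH₃/M_HBr) = √(17.03/80.91) = 0.4588.
With d_HBr + d_NH₃ = 107 cm, d_NH₃ = 107/(1 + 0.4588) = 73.35 cm.
d_HBr = 107 − 73.35 = 33.65 cm.

33.65 cm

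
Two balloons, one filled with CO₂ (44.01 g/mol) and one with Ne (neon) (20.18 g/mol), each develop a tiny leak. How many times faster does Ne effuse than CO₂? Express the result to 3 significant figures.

1.48

Graham's law gives rate_Ne/rate_CO₂ = √(M_CO₂/M_Ne) = √(44.01/20.18) = √2.181 = 1.48.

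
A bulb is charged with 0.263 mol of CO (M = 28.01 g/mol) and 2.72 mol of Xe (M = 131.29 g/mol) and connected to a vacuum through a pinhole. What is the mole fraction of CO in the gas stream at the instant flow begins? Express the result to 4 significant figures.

The effusion rate of species i is ∝ p_i/√M_i ∝ n_i/√M_i.
x_CO(eff) = (n_CO/√M_CO) / (n_CO/√M_CO + n_Xe/√M_Xe)
= (0.263/√28.01) / (0.263/√28.01 + 2.72/√131.29) = 0.04969/(0.04969 + 0.2374) = 0.1731.

0.1731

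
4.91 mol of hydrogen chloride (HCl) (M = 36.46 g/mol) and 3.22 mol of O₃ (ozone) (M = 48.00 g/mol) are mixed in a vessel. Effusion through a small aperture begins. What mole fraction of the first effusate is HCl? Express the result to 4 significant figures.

0.6363

Rate_i ∝ x_i/√M_i (Graham's law weighted by mole fraction), so the effusate composition follows n_i/√M_i.
So x_HCl in the escaping gas = (n_HCl/√M_HCl) / Σ(n_i/√M_i)
= (4.91/√36.46) / (4.91/√36.46 + 3.22/√48.00) = 0.8132/(0.8132 + 0.4648) = 0.6363.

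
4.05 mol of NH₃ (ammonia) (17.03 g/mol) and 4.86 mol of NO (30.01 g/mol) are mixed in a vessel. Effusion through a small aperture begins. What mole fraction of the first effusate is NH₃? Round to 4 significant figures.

0.5252

The effusion rate of species i is ∝ p_i/√M_i ∝ n_i/√M_i.
So x_NH₃ in the escaping gas = (n_NH₃/√M_NH₃) / Σ(n_i/√M_i)
= (4.05/√17.03) / (4.05/√17.03 + 4.86/√30.01) = 0.9814/(0.9814 + 0.8872) = 0.5252.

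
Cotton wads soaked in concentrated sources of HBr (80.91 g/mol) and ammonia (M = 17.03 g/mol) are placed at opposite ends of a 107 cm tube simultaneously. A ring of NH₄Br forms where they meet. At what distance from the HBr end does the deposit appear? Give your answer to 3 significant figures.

33.7 cm

Distances travelled in equal time are proportional to diffusion rates, so d_HBr/d_NH₃ = √(M_NH₃/M_HBr) = √(17.03/80.91) = 0.4588.
With d_HBr + d_NH₃ = 107 cm, d_NH₃ = 107/(1 + 0.4588) = 73.35 cm.
d_HBr = 107 − 73.35 = 33.7 cm.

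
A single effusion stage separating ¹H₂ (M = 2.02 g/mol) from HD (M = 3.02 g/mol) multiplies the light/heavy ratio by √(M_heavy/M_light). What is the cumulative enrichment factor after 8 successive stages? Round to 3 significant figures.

Overall factor = α^8 with α = √(3.02/2.02), i.e. (3.02/2.02)^(8/2).
= 1.49505^4 = 5.00.

5.00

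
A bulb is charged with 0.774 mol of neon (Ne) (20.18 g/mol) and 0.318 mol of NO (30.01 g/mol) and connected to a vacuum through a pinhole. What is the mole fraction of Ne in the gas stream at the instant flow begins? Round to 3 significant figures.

The effusion rate of species i is ∝ p_i/√M_i ∝ n_i/√M_i.
x_Ne(eff) = (n_Ne/√M_Ne) / (n_Ne/√M_Ne + n_NO/√M_NO)
= (0.774/√20.18) / (0.774/√20.18 + 0.318/√30.01) = 0.1723/(0.1723 + 0.05805) = 0.748.

0.748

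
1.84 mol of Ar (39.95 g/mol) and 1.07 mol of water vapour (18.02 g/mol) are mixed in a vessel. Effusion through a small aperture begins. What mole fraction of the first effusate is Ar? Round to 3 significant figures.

0.536

The effusion rate of species i is ∝ p_i/√M_i ∝ n_i/√M_i.
Mole fraction of Ar in the effusate = (n_Ar/√M_Ar) / (n_Ar/√M_Ar + n_H₂O/√M_H₂O)
= (1.84/√39.95) / (1.84/√39.95 + 1.07/√18.02) = 0.2911/(0.2911 + 0.2521) = 0.536.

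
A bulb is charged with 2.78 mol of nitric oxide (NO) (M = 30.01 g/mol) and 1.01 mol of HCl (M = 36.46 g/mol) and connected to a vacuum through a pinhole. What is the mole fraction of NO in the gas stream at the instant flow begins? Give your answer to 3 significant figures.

0.752

Rate_i ∝ x_i/√M_i (Graham's law weighted by mole fraction), so the effusate composition follows n_i/√M_i.
Mole fraction of NO in the effusate = (n_NO/√M_NO) / (n_NO/√M_NO + n_HCl/√M_HCl)
= (2.78/√30.01) / (2.78/√30.01 + 1.01/√36.46) = 0.5075/(0.5075 + 0.1673) = 0.752.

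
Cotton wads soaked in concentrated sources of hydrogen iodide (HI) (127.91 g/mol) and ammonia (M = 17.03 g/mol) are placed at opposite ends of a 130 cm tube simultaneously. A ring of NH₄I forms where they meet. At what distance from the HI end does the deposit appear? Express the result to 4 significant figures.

34.75 cm

Distances travelled in equal time are proportional to diffusion rates, so d_HI/d_NH₃ = √(M_NH₃/M_HI) = √(17.03/127.91) = 0.3649.
With d_HI + d_NH₃ = 130 cm, d_NH₃ = 130/(1 + 0.3649) = 95.25 cm.
d_HI = 130 − 95.25 = 34.75 cm.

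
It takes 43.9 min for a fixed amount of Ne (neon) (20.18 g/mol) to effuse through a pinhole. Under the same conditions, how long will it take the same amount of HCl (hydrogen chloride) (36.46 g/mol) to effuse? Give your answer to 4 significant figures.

Graham's law gives t_HCl/t_Ne = √(M_HCl/M_Ne) = √(36.46/20.18) = √1.807 = 1.344.
So the time for HCl is 43.9 × 1.344 = 59.01 min.

59.01 min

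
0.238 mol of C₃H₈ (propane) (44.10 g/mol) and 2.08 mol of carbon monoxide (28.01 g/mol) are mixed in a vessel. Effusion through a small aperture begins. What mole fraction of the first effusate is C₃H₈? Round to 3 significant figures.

The effusion rate of species i is ∝ p_i/√M_i ∝ n_i/√M_i.
Mole fraction of C₃H₈ in the effusate = (n_C₃H₈/√M_C₃H₈) / (n_C₃H₈/√M_C₃H₈ + n_CO/√M_CO)
= (0.238/√44.10) / (0.238/√44.10 + 2.08/√28.01) = 0.03584/(0.03584 + 0.3930) = 0.0836.

0.0836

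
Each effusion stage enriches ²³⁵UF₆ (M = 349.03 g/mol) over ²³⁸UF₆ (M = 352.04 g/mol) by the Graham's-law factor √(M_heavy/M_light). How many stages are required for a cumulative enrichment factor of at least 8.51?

499

Per stage α = (352.04/349.03)^(1/2) = 1.00862^0.5, giving ln α = 0.004293.
Need α^N ≥ 8.51 ⇒ N ≥ ln(8.51) / ln α = 2.141 / 0.004293 = 498.72.
Minimum whole number of stages: N = 499.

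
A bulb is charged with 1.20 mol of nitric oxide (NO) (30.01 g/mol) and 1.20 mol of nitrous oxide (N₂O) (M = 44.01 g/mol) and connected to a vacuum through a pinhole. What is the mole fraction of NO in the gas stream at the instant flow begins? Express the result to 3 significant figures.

0.548

Each component's effusion rate ∝ (its partial pressure)·(1/√M) ∝ n_i/√M_i.
Mole fraction of NO in the effusate = (n_NO/√M_NO) / (n_NO/√M_NO + n_N₂O/√M_N₂O)
= (1.20/√30.01) / (1.20/√30.01 + 1.20/√44.01) = 0.2191/(0.2191 + 0.1809) = 0.548.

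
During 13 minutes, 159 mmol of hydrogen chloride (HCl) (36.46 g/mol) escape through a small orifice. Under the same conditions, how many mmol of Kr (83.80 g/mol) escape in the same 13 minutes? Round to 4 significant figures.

Using Graham's law: rate_Kr/rate_HCl = √(M_HCl/M_Kr) = √(36.46/83.80) = √0.4351 = 0.6596.
So the amount for Kr is 159 × 0.6596 = 104.9 mmol.

104.9 mmol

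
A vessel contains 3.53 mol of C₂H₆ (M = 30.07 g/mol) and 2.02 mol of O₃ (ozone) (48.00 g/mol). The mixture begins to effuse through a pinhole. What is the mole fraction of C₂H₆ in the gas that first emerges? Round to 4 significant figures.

0.6883

Each component's effusion rate ∝ (its partial pressure)·(1/√M) ∝ n_i/√M_i.
Mole fraction of C₂H₆ in the effusate = (n_C₂H₆/√M_C₂H₆) / (n_C₂H₆/√M_C₂H₆ + n_O₃/√M_O₃)
= (3.53/√30.07) / (3.53/√30.07 + 2.02/√48.00) = 0.6437/(0.6437 + 0.2916) = 0.6883.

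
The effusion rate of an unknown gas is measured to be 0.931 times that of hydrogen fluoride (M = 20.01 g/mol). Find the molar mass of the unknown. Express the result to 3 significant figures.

From Graham's law, rate_X/rate_HF = √(M_HF/M_X).
0.931 = √(20.01/M_X)
M_X = 20.01 / 0.931² = 20.01 / 0.8668 = 23.1 g/mol

23.1 g/mol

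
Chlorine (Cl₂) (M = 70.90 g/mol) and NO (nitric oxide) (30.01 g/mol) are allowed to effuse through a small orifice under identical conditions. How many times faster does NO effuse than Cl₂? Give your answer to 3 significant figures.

1.54

From Graham's law, rate_NO/rate_Cl₂ = √(M_Cl₂/M_NO) = √(70.90/30.01) = √2.363 = 1.54.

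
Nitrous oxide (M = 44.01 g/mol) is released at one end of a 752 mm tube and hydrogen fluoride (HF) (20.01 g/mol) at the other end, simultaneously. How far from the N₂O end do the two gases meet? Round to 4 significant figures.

302.9 mm

The fronts meet when d_N₂O + d_HF = L with d_N₂O/d_HF = √(M_HF/M_N₂O) (Graham's law). Here √(M_HF/M_N₂O) = √(20.01/44.01) = 0.6743.
With d_N₂O + d_HF = 752 mm, d_HF = 752/(1 + 0.6743) = 449.1 mm.
d_N₂O = 752 − 449.1 = 302.9 mm.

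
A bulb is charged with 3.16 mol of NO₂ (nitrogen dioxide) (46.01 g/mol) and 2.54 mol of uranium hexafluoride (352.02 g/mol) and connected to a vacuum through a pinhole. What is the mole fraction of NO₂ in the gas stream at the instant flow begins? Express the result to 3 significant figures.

Effusion rate of each component ∝ n_i/√M_i (partial pressure × 1/√M).
So x_NO₂ in the escaping gas = (n_NO₂/√M_NO₂) / Σ(n_i/√M_i)
= (3.16/√46.01) / (3.16/√46.01 + 2.54/√352.02) = 0.4659/(0.4659 + 0.1354) = 0.775.

0.775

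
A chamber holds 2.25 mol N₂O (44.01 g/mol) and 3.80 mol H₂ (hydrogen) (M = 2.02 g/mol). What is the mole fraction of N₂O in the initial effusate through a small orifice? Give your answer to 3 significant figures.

Each component's effusion rate ∝ (its partial pressure)·(1/√M) ∝ n_i/√M_i.
So x_N₂O in the escaping gas = (n_N₂O/√M_N₂O) / Σ(n_i/√M_i)
= (2.25/√44.01) / (2.25/√44.01 + 3.80/√2.02) = 0.3392/(0.3392 + 2.674) = 0.113.

0.113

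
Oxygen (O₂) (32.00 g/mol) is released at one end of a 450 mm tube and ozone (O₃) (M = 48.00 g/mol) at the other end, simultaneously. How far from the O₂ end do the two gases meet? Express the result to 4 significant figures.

Distances travelled in equal time are proportional to diffusion rates, so d_O₂/d_O₃ = √(M_O₃/M_O₂) = √(48.00/32.00) = 1.225.
With d_O₂ + d_O₃ = 450 mm, d_O₃ = 450/(1 + 1.225) = 202.3 mm.
d_O₂ = 450 − 202.3 = 247.7 mm.

247.7 mm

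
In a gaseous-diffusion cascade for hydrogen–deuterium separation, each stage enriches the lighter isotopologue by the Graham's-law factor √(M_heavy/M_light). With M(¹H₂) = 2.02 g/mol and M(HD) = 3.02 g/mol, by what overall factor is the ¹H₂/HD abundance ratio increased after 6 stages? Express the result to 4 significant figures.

Overall factor = α^6 with α = √(3.02/2.02), i.e. (3.02/2.02)^(6/2).
= 1.49505^3 = 3.342.

3.342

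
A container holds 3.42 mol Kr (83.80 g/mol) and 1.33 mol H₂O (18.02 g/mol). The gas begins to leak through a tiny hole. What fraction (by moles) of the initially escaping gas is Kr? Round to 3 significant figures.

Each component's effusion rate ∝ (its partial pressure)·(1/√M) ∝ n_i/√M_i.
x_Kr(eff) = (n_Kr/√M_Kr) / (n_Kr/√M_Kr + n_H₂O/√M_H₂O)
= (3.42/√83.80) / (3.42/√83.80 + 1.33/√18.02) = 0.3736/(0.3736 + 0.3133) = 0.544.

0.544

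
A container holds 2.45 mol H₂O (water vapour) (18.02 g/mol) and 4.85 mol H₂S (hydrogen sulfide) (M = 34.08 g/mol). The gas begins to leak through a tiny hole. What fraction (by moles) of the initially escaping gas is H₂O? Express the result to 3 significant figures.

0.410

Rate_i ∝ x_i/√M_i (Graham's law weighted by mole fraction), so the effusate composition follows n_i/√M_i.
So x_H₂O in the escaping gas = (n_H₂O/√M_H₂O) / Σ(n_i/√M_i)
= (2.45/√18.02) / (2.45/√18.02 + 4.85/√34.08) = 0.5771/(0.5771 + 0.8308) = 0.410.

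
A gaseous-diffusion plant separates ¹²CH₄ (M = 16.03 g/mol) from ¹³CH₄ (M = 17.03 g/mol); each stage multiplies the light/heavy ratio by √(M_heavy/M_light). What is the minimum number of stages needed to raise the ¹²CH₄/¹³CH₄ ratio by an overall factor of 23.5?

Per stage α = (17.03/16.03)^(1/2) = 1.06238^0.5, giving ln α = 0.03026.
Need α^N ≥ 23.5 ⇒ N ≥ ln(23.5) / ln α = 3.157 / 0.03026 = 104.34.
Minimum whole number of stages: N = 105.

105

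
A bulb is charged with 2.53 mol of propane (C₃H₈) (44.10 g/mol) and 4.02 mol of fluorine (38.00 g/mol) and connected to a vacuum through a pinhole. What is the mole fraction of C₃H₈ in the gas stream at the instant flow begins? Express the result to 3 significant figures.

Rate_i ∝ x_i/√M_i (Graham's law weighted by mole fraction), so the effusate composition follows n_i/√M_i.
So x_C₃H₈ in the escaping gas = (n_C₃H₈/√M_C₃H₈) / Σ(n_i/√M_i)
= (2.53/√44.10) / (2.53/√44.10 + 4.02/√38.00) = 0.3810/(0.3810 + 0.6521) = 0.369.

0.369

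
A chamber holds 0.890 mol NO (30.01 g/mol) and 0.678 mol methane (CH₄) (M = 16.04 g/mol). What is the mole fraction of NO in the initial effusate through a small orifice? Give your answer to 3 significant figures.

Each component's effusion rate ∝ (its partial pressure)·(1/√M) ∝ n_i/√M_i.
So x_NO in the escaping gas = (n_NO/√M_NO) / Σ(n_i/√M_i)
= (0.890/√30.01) / (0.890/√30.01 + 0.678/√16.04) = 0.1625/(0.1625 + 0.1693) = 0.490.

0.490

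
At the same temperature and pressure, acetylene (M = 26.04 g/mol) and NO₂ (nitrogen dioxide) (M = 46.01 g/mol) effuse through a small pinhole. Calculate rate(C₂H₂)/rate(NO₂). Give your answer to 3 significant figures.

Since effusion rate ∝ 1/√M, rate_C₂H₂/rate_NO₂ = √(M_NO₂/M_C₂H₂) = √(46.01/26.04) = √1.767 = 1.33.

1.33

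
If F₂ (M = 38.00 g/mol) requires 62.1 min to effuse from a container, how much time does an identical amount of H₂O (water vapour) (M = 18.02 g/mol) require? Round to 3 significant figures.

Since effusion rate ∝ 1/√M, t_H₂O/t_F₂ = √(M_H₂O/M_F₂) = √(18.02/38.00) = √0.4742 = 0.6886.
So the time for H₂O is 62.1 × 0.6886 = 42.8 min.

42.8 min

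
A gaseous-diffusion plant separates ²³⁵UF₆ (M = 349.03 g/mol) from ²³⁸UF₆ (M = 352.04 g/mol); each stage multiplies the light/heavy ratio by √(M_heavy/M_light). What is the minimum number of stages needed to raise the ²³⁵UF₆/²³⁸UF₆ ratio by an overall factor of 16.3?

651

Per stage α = (352.04/349.03)^(1/2) = 1.00862^0.5, giving ln α = 0.004293.
Need α^N ≥ 16.3 ⇒ N ≥ ln(16.3) / ln α = 2.791 / 0.004293 = 650.10.
So at least 651 stages are needed.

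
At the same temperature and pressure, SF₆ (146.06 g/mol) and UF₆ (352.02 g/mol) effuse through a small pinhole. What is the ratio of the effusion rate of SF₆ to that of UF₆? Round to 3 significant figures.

Since effusion rate ∝ 1/√M, rate_SF₆/rate_UF₆ = √(M_UF₆/M_SF₆) = √(352.02/146.06) = √2.410 = 1.55.

1.55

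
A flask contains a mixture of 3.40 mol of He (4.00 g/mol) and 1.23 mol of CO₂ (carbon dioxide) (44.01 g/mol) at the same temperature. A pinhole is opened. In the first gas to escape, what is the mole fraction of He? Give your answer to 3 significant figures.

0.902

Rate_i ∝ x_i/√M_i (Graham's law weighted by mole fraction), so the effusate composition follows n_i/√M_i.
x_He(eff) = (n_He/√M_He) / (n_He/√M_He + n_CO₂/√M_CO₂)
= (3.40/√4.00) / (3.40/√4.00 + 1.23/√44.01) = 1.700/(1.700 + 0.1854) = 0.902.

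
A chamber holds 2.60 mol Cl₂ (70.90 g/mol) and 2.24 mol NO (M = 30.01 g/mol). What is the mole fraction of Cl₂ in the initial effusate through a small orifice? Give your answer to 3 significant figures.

Effusion rate of each component ∝ n_i/√M_i (partial pressure × 1/√M).
x_Cl₂(eff) = (n_Cl₂/√M_Cl₂) / (n_Cl₂/√M_Cl₂ + n_NO/√M_NO)
= (2.60/√70.90) / (2.60/√70.90 + 2.24/√30.01) = 0.3088/(0.3088 + 0.4089) = 0.430.

0.430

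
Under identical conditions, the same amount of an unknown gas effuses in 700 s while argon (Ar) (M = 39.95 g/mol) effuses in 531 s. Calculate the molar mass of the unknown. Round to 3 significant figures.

69.4 g/mol

Using Graham's law: t_X/t_Ar = √(M_X/M_Ar).
700/531 = 1.318 = √(M_X/39.95)
M_X = 39.95 × 1.318² = 39.95 × 1.738 = 69.4 g/mol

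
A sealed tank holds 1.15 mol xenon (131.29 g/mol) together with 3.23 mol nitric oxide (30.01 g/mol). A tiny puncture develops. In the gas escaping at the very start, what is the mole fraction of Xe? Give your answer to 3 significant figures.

0.145

Each component's effusion rate ∝ (its partial pressure)·(1/√M) ∝ n_i/√M_i.
x_Xe(eff) = (n_Xe/√M_Xe) / (n_Xe/√M_Xe + n_NO/√M_NO)
= (1.15/√131.29) / (1.15/√131.29 + 3.23/√30.01) = 0.1004/(0.1004 + 0.5896) = 0.145.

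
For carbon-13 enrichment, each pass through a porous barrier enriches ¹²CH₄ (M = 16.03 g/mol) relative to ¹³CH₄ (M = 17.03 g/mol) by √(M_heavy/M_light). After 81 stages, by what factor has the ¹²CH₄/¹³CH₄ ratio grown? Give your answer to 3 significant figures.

11.6

The single-stage factor is √(M_heavy/M_light), so 81 stages give [√(17.03/16.03)]^81 = (17.03/16.03)^(81/2).
= 1.06238^(81/2) = 11.6.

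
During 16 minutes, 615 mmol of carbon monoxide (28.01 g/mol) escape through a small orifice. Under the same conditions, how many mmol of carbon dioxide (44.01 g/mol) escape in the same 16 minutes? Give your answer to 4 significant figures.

490.6 mmol

Using Graham's law: rate_CO₂/rate_CO = √(M_CO/M_CO₂) = √(28.01/44.01) = √0.6364 = 0.7978.
So the amount for CO₂ is 615 × 0.7978 = 490.6 mmol.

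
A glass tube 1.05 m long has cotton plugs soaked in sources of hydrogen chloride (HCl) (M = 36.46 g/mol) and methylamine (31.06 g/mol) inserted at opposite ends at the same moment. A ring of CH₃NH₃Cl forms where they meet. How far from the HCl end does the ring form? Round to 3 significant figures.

0.504 m

Graham's law gives d_HCl/d_CH₃NH₂ = rate_HCl/rate_CH₃NH₂ = √(M_CH₃NH₂/M_HCl) = √(31.06/36.46) = 0.9230.
With d_HCl + d_CH₃NH₂ = 1.05 m, d_CH₃NH₂ = 1.05/(1 + 0.9230) = 0.5460 m.
d_HCl = 1.05 − 0.5460 = 0.504 m.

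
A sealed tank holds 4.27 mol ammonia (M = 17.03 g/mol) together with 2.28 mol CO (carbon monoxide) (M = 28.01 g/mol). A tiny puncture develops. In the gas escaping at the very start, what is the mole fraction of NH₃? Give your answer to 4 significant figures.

0.7060

The effusion rate of species i is ∝ p_i/√M_i ∝ n_i/√M_i.
Mole fraction of NH₃ in the effusate = (n_NH₃/√M_NH₃) / (n_NH₃/√M_NH₃ + n_CO/√M_CO)
= (4.27/√17.03) / (4.27/√17.03 + 2.28/√28.01) = 1.035/(1.035 + 0.4308) = 0.7060.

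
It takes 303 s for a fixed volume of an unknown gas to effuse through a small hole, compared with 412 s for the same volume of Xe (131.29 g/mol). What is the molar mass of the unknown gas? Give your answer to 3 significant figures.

71.0 g/mol

From Graham's law, t_X/t_Xe = √(M_X/M_Xe).
303/412 = 0.7354 = √(M_X/131.29)
M_X = 131.29 × 0.7354² = 131.29 × 0.5409 = 71.0 g/mol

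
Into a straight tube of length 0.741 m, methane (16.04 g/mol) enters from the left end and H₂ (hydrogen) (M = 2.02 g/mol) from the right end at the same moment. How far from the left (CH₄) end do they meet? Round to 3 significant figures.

In equal time, each gas travels a distance ∝ its rate ∝ 1/√M, so d_CH₄/d_H₂ = √(M_H₂/M_CH₄) = √(2.02/16.04) = 0.3549.
With d_CH₄ + d_H₂ = 0.741 m, d_H₂ = 0.741/(1 + 0.3549) = 0.5469 m.
d_CH₄ = 0.741 − 0.5469 = 0.194 m.

0.194 m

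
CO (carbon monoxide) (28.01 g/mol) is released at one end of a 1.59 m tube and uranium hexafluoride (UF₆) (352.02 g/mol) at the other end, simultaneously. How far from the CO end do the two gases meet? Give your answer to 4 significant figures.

1.240 m

Graham's law gives d_CO/d_UF₆ = rate_CO/rate_UF₆ = √(M_UF₆/M_CO) = √(352.02/28.01) = 3.545.
With d_CO + d_UF₆ = 1.59 m, d_UF₆ = 1.59/(1 + 3.545) = 0.3498 m.
d_CO = 1.59 − 0.3498 = 1.240 m.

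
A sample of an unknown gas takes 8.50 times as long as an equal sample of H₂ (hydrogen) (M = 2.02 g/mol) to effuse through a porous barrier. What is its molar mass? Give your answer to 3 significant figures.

Using Graham's law: t_X/t_H₂ = √(M_X/M_H₂).
8.50 = √(M_X/2.02)
M_X = 2.02 × 8.50² = 2.02 × 72.25 = 146 g/mol

146 g/mol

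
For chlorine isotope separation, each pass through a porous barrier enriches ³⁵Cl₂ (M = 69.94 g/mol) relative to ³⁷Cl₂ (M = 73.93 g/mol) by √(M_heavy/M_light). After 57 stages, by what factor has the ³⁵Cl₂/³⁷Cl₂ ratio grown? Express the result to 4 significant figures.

Each stage multiplies the ratio by α = √(73.93/69.94), so after 57 stages the overall factor is α^57 = (73.93/69.94)^(57/2).
= 1.05705^(57/2) = 4.861.

4.861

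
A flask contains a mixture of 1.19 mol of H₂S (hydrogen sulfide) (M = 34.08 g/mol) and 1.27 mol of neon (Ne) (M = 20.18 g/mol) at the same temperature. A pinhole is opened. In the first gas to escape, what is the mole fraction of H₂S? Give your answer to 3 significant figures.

0.419

Rate_i ∝ x_i/√M_i (Graham's law weighted by mole fraction), so the effusate composition follows n_i/√M_i.
So x_H₂S in the escaping gas = (n_H₂S/√M_H₂S) / Σ(n_i/√M_i)
= (1.19/√34.08) / (1.19/√34.08 + 1.27/√20.18) = 0.2038/(0.2038 + 0.2827) = 0.419.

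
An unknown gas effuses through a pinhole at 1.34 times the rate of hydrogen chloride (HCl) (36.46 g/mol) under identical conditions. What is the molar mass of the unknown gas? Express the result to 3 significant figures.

20.3 g/mol

From Graham's law, rate_X/rate_HCl = √(M_HCl/M_X).
1.34 = √(36.46/M_X)
M_X = 36.46 / 1.34² = 36.46 / 1.796 = 20.3 g/mol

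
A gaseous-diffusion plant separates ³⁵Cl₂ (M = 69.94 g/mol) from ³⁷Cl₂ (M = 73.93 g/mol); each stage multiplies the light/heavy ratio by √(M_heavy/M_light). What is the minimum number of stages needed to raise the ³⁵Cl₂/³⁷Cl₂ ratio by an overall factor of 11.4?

88

With α = √(73.93/69.94) per stage, ln α = ½ ln(1.05705) = 0.02774.
Need α^N ≥ 11.4 ⇒ N ≥ ln(11.4) / ln α = 2.434 / 0.02774 = 87.73.
So at least 88 stages are needed.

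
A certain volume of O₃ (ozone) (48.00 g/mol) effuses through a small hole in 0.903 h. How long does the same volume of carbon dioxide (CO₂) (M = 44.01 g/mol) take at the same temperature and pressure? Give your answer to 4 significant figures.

From Graham's law, t_CO₂/t_O₃ = √(M_CO₂/M_O₃) = √(44.01/48.00) = √0.9169 = 0.9575.
So the time for CO₂ is 0.903 × 0.9575 = 0.8647 h.

0.8647 h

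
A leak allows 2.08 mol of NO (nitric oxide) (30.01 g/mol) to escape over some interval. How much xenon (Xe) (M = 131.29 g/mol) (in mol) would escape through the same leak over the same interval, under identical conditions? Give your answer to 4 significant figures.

From Graham's law, rate_Xe/rate_NO = √(M_NO/M_Xe) = √(30.01/131.29) = √0.2286 = 0.4781.
So the amount for Xe is 2.08 × 0.4781 = 0.9944 mol.

0.9944 mol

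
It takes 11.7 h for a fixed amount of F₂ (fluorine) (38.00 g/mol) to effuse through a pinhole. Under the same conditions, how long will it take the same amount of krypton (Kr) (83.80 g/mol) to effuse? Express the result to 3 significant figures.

Graham's law gives t_Kr/t_F₂ = √(M_Kr/M_F₂) = √(83.80/38.00) = √2.205 = 1.485.
So the time for Kr is 11.7 × 1.485 = 17.4 h.

17.4 h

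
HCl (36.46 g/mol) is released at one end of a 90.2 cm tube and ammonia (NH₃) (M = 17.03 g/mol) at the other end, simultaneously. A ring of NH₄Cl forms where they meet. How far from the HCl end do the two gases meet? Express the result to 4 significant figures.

The fronts meet when d_HCl + d_NH₃ = L with d_HCl/d_NH₃ = √(M_NH₃/M_HCl) (Graham's law). Here √(M_NH₃/M_HCl) = √(17.03/36.46) = 0.6834.
With d_HCl + d_NH₃ = 90.2 cm, d_NH₃ = 90.2/(1 + 0.6834) = 53.58 cm.
d_HCl = 90.2 − 53.58 = 36.62 cm.

36.62 cm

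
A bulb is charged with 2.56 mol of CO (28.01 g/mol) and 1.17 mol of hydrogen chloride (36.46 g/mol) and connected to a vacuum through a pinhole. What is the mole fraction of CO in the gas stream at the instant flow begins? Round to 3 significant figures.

0.714

The effusion rate of species i is ∝ p_i/√M_i ∝ n_i/√M_i.
Mole fraction of CO in the effusate = (n_CO/√M_CO) / (n_CO/√M_CO + n_HCl/√M_HCl)
= (2.56/√28.01) / (2.56/√28.01 + 1.17/√36.46) = 0.4837/(0.4837 + 0.1938) = 0.714.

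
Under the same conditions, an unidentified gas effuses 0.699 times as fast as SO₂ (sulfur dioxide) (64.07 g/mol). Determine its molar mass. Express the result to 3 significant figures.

131 g/mol

From Graham's law, rate_X/rate_SO₂ = √(M_SO₂/M_X).
0.699 = √(64.07/M_X)
M_X = 64.07 / 0.699² = 64.07 / 0.4886 = 131 g/mol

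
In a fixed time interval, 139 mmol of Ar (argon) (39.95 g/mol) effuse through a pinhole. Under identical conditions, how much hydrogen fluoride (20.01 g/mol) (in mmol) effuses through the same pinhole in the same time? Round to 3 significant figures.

196 mmol

Since effusion rate ∝ 1/√M, rate_HF/rate_Ar = √(M_Ar/M_HF) = √(39.95/20.01) = √1.997 = 1.413.
So the amount for HF is 139 × 1.413 = 196 mmol.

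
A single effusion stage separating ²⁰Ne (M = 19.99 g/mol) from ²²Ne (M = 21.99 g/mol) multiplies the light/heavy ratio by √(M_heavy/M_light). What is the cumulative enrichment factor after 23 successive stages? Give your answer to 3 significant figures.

2.99

After 23 stages the ratio has grown by (√(21.99/19.99))^23 = (21.99/19.99)^(23/2).
= 1.10005^(23/2) = 2.99.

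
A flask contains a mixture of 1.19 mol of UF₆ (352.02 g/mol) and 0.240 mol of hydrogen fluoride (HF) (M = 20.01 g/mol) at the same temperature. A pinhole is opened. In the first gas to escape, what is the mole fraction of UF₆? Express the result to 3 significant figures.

The effusion rate of species i is ∝ p_i/√M_i ∝ n_i/√M_i.
So x_UF₆ in the escaping gas = (n_UF₆/√M_UF₆) / Σ(n_i/√M_i)
= (1.19/√352.02) / (1.19/√352.02 + 0.240/√20.01) = 0.06343/(0.06343 + 0.05365) = 0.542.

0.542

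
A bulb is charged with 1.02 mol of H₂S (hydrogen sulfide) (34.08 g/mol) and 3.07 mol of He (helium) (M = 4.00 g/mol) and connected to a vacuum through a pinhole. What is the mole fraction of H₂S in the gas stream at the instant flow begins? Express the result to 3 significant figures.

Effusion rate of each component ∝ n_i/√M_i (partial pressure × 1/√M).
So x_H₂S in the escaping gas = (n_H₂S/√M_H₂S) / Σ(n_i/√M_i)
= (1.02/√34.08) / (1.02/√34.08 + 3.07/√4.00) = 0.1747/(0.1747 + 1.535) = 0.102.

0.102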